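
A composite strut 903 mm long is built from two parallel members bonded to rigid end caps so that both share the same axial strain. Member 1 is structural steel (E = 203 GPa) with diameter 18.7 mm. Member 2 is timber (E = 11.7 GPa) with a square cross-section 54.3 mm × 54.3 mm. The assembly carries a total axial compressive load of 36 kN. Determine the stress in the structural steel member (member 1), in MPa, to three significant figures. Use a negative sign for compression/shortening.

-81.0 MPa

A_1 = 274.6 mm².
A_2 = 2948 mm².
Equal strain + equilibrium ⇒ each member carries load in proportion to AE: A₁E₁ = 55750000 N, A₂E₂ = 34500000 N, ΣAE = 90250000 N.
σ₁ = P·E₁/ΣAE = -36000·203000/90250000 = -80.97 MPa.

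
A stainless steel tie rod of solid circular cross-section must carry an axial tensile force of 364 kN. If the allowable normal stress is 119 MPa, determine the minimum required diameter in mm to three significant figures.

62.4 mm

Required area A ≥ P/σ_allow = 364000/119 = 3059 mm².
For a solid circular section, d ≥ √(4A/π) = 62.41 mm.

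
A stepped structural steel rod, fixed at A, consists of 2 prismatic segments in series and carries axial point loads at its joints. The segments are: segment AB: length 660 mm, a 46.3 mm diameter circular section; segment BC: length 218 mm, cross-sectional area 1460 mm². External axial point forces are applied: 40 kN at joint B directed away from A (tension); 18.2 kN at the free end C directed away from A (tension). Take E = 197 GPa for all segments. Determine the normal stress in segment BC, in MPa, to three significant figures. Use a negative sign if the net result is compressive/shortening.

12.5 MPa

Internal axial forces (sectioning from the free end, tension +): N_BC = 18.2 kN, N_AB = 58.2 kN.
σ_BC = N_BC/A_BC = 18200/1460 = 12.47 MPa.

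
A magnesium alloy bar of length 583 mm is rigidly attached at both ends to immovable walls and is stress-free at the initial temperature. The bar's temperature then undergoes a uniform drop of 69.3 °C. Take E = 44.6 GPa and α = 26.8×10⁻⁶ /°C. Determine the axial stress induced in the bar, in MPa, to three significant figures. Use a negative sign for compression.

82.8 MPa

Free thermal expansion αLΔT = 26.8e-6 · 583 · -69.3 = -1.083 mm.
The walls impose strain ε = −(-1.083)/583 = 1.8572e-03; σ = Eε = 44600 · 1.8572e-03 = 82.83 MPa.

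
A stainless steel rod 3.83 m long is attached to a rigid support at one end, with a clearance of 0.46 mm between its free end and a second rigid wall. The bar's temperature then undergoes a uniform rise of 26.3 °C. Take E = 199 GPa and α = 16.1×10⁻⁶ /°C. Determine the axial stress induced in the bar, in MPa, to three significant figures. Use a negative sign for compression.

-60.4 MPa

Free thermal expansion αLΔT = 16.1e-6 · 3830 · 26.3 = 1.622 mm.
The walls engage after the gap closes; constrained expansion = 1.622 − 0.46 = 1.162 mm.
The walls impose strain ε = −(1.162)/3830 = -3.0333e-04; σ = Eε = 199000 · -3.0333e-04 = -60.36 MPa.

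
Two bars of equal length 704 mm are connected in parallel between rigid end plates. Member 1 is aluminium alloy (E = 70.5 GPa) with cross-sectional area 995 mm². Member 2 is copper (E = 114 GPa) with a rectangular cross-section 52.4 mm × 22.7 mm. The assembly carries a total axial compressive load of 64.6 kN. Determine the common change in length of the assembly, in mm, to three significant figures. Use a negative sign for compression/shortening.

A_2 = 1189 mm².
Equal strain + equilibrium ⇒ each member carries load in proportion to AE: A₁E₁ = 70150000 N, A₂E₂ = 135600000 N, ΣAE = 205700000 N.
δ = PL/ΣAE = -64600·704/205700000 = -0.221 mm.

-0.221 mm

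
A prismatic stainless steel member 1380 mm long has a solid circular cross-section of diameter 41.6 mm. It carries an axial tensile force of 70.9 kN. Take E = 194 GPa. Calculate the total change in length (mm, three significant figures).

0.371 mm

A = 1359 mm².
δ_mech = NL/(AE) = 70900·1380/(1359·194000) = 0.3711 mm.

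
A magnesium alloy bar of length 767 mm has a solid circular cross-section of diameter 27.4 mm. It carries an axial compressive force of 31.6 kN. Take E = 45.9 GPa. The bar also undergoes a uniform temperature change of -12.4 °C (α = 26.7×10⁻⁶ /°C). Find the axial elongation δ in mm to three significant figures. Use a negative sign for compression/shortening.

-1.15 mm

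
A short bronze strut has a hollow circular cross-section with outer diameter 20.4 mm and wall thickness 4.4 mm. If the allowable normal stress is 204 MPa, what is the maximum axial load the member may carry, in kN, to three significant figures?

45.1 kN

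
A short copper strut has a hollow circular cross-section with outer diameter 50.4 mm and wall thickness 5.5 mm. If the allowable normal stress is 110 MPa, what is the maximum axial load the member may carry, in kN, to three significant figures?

85.3 kN

A = 775.8 mm².
P_max = σ_allow · A = 110 · 775.8 = 85340 N = 85.34 kN.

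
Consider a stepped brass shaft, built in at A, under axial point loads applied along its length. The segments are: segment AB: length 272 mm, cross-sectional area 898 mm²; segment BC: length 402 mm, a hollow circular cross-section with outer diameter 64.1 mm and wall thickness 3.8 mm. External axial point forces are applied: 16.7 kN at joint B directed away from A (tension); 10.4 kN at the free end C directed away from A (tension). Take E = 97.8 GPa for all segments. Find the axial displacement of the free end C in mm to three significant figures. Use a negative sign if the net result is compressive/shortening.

0.143 mm

Internal axial forces (sectioning from the free end, tension +): N_BC = 10.4 kN, N_AB = 27.1 kN.
A_BC = 719.9 mm².
δ_AB = 27100·272/(898·97800) = 0.08393 mm
δ_BC = 10400·402/(719.9·97800) = 0.05938 mm
δ = Σδ_i = 0.1433 mm.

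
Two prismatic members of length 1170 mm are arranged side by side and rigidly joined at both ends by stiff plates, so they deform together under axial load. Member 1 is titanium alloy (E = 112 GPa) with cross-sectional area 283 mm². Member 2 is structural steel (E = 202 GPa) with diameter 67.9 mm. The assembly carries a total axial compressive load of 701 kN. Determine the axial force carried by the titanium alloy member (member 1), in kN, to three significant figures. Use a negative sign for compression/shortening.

-29.1 kN

A_2 = 3621 mm².
Equal strain + equilibrium ⇒ each member carries load in proportion to AE: A₁E₁ = 31700000 N, A₂E₂ = 731400000 N, ΣAE = 763100000 N.
F₁ = P·A₁E₁/ΣAE = -701000·31700000/763100000 = -29120 N.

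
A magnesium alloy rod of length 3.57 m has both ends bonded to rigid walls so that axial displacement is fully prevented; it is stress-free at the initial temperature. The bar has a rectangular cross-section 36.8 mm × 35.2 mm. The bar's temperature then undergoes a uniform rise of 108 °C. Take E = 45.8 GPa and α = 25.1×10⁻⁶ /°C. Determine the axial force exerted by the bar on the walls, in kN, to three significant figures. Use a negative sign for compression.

-161 kN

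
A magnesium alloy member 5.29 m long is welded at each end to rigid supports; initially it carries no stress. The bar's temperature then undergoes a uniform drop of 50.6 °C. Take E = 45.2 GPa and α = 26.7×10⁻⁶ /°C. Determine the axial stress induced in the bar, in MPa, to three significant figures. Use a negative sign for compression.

Free thermal expansion αLΔT = 26.7e-6 · 5290 · -50.6 = -7.147 mm.
The walls impose strain ε = −(-7.147)/5290 = 1.3510e-03; σ = Eε = 45200 · 1.3510e-03 = 61.07 MPa.

61.1 MPa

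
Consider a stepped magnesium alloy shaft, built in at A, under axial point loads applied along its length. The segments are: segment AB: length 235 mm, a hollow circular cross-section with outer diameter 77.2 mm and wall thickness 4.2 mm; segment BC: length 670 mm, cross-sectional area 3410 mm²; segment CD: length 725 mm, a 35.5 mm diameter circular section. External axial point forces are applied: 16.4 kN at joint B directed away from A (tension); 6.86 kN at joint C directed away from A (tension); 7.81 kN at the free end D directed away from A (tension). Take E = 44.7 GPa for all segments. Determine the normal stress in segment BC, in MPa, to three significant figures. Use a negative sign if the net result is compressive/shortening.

4.30 MPa

Internal axial forces (sectioning from the free end, tension +): N_CD = 7.81 kN, N_BC = 14.67 kN, N_AB = 31.07 kN.
σ_BC = N_BC/A_BC = 14670/3410 = 4.302 MPa.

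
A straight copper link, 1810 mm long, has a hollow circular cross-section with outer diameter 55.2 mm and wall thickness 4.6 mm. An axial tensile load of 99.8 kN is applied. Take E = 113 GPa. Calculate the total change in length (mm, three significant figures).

A = 731.2 mm².
δ_mech = NL/(AE) = 99800·1810/(731.2·113000) = 2.186 mm.

2.19 mm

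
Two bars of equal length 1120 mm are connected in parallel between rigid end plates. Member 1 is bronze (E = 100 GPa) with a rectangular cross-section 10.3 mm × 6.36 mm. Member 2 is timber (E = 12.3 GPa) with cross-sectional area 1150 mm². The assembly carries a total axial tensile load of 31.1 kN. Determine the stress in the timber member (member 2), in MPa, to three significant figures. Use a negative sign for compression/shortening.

18.5 MPa

A_1 = 65.51 mm².
Equal strain + equilibrium ⇒ each member carries load in proportion to AE: A₁E₁ = 6551000 N, A₂E₂ = 14140000 N, ΣAE = 20700000 N.
σ₂ = P·E₂/ΣAE = 31100·12300/20700000 = 18.48 MPa.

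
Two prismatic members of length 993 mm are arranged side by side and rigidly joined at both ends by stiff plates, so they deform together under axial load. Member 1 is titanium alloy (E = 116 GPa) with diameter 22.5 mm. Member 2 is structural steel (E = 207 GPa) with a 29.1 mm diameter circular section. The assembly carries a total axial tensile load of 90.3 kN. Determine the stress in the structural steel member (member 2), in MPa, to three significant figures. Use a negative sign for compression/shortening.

102 MPa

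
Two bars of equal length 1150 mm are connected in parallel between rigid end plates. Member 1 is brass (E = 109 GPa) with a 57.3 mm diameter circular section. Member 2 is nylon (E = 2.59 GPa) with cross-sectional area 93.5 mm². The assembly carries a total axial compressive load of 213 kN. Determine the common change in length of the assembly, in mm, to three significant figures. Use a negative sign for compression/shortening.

A_1 = 2579 mm².
Equal strain + equilibrium ⇒ each member carries load in proportion to AE: A₁E₁ = 281100000 N, A₂E₂ = 242200 N, ΣAE = 281300000 N.
δ = PL/ΣAE = -213000·1150/281300000 = -0.8707 mm.

-0.871 mm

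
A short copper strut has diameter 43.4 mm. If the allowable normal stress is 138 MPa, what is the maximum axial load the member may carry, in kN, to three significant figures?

204 kN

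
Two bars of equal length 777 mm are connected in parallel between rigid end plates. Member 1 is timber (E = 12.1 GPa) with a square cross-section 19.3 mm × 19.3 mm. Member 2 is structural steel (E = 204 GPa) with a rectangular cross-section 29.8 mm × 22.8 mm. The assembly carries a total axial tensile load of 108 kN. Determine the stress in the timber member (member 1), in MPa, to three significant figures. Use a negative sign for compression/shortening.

9.13 MPa

A_1 = 372.5 mm².
A_2 = 679.4 mm².
Equal strain + equilibrium ⇒ each member carries load in proportion to AE: A₁E₁ = 4507000 N, A₂E₂ = 138600000 N, ΣAE = 143100000 N.
σ₁ = P·E₁/ΣAE = 108000·12100/143100000 = 9.131 MPa.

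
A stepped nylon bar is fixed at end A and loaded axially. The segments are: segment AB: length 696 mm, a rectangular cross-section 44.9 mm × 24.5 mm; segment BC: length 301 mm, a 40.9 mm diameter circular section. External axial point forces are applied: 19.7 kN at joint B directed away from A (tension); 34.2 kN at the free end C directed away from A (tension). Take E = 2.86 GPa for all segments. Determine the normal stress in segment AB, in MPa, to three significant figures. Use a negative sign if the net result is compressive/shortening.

49.0 MPa

Internal axial forces (sectioning from the free end, tension +): N_BC = 34.2 kN, N_AB = 53.9 kN.
A_AB = 1100 mm².
σ_AB = N_AB/A_AB = 53900/1100 = 49 MPa.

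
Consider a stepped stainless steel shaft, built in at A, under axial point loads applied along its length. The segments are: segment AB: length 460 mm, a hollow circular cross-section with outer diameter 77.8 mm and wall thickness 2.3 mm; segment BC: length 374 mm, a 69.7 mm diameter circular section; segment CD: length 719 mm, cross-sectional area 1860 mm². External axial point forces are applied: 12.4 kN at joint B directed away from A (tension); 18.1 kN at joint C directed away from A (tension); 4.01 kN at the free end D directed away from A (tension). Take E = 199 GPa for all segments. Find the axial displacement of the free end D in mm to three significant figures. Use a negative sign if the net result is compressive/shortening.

0.165 mm

Internal axial forces (sectioning from the free end, tension +): N_CD = 4.01 kN, N_BC = 22.11 kN, N_AB = 34.51 kN.
A_AB = 545.5 mm².
A_BC = 3816 mm².
δ_AB = 34510·460/(545.5·199000) = 0.1462 mm
δ_BC = 22110·374/(3816·199000) = 0.01089 mm
δ_CD = 4010·719/(1860·199000) = 0.007789 mm
δ = Σδ_i = 0.1649 mm.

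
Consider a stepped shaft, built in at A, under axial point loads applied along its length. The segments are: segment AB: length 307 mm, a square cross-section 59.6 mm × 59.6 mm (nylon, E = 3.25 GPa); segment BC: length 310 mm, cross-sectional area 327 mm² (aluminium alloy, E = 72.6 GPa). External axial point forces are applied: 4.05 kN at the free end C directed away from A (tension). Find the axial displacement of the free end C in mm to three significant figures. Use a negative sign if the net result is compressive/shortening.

Internal axial forces (sectioning from the free end, tension +): N_BC = 4.05 kN, N_AB = 4.05 kN.
A_AB = 3552 mm².
δ_AB = 4050·307/(3552·3250) = 0.1077 mm
δ_BC = 4050·310/(327·72600) = 0.05288 mm
δ = Σδ_i = 0.1606 mm.

0.161 mm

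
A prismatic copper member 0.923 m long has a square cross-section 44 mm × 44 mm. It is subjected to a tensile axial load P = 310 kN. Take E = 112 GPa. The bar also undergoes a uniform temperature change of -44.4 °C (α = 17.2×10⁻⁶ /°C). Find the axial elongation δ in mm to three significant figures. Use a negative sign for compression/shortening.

A = 1936 mm².
δ_mech = NL/(AE) = 310000·923/(1936·112000) = 1.32 mm.
δ_thermal = αLΔT = 17.2e-6·923·-44.4 = -0.7049 mm.
δ = δ_mech + δ_thermal = 0.6147 mm.

0.615 mm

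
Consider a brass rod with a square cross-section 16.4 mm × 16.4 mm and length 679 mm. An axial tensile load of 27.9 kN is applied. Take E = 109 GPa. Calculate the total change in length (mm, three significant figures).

0.646 mm

A = 269 mm².
δ_mech = NL/(AE) = 27900·679/(269·109000) = 0.6462 mm.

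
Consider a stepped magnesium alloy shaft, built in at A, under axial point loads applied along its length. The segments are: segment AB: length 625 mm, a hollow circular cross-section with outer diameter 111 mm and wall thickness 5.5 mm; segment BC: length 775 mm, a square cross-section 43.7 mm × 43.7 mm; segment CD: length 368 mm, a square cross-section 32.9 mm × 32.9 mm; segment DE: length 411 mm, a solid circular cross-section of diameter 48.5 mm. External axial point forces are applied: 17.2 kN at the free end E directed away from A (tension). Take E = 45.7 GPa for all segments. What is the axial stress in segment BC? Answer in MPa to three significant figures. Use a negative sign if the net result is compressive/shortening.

Internal axial forces (sectioning from the free end, tension +): N_DE = 17.2 kN, N_CD = 17.2 kN, N_BC = 17.2 kN, N_AB = 17.2 kN.
A_BC = 1910 mm².
σ_BC = N_BC/A_BC = 17200/1910 = 9.007 MPa.

9.01 MPa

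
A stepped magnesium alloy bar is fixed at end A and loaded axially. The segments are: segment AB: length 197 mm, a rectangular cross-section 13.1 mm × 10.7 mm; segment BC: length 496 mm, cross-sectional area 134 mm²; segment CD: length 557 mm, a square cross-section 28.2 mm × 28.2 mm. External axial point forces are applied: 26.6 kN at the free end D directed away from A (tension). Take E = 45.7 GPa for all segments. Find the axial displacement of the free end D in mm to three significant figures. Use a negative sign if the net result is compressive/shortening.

3.38 mm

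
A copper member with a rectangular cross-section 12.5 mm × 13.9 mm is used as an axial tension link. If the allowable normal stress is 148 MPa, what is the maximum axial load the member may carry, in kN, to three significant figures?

25.7 kN

A = 173.8 mm².
P_max = σ_allow · A = 148 · 173.8 = 25720 N = 25.71 kN.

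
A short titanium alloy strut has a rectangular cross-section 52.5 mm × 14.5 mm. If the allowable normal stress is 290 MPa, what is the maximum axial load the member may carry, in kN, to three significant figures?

221 kN

A = 761.2 mm².
P_max = σ_allow · A = 290 · 761.2 = 220800 N = 220.8 kN.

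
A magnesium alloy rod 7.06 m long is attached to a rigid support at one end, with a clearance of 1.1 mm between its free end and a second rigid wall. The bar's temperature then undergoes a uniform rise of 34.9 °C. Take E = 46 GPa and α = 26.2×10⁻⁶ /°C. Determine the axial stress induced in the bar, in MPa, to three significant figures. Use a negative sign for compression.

Free thermal expansion αLΔT = 26.2e-6 · 7060 · 34.9 = 6.456 mm.
The walls engage after the gap closes; constrained expansion = 6.456 − 1.1 = 5.356 mm.
The walls impose strain ε = −(5.356)/7060 = -7.5857e-04; σ = Eε = 46000 · -7.5857e-04 = -34.89 MPa.

-34.9 MPa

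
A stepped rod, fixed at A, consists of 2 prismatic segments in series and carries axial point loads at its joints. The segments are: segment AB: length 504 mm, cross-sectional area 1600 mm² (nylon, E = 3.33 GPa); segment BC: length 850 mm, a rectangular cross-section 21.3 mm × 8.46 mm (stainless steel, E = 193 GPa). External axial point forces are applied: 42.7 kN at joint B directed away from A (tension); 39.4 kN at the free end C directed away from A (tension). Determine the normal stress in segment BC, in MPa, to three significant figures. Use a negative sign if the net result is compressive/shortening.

Internal axial forces (sectioning from the free end, tension +): N_BC = 39.4 kN, N_AB = 82.1 kN.
A_BC = 180.2 mm².
σ_BC = N_BC/A_BC = 39400/180.2 = 218.6 MPa.

219 MPa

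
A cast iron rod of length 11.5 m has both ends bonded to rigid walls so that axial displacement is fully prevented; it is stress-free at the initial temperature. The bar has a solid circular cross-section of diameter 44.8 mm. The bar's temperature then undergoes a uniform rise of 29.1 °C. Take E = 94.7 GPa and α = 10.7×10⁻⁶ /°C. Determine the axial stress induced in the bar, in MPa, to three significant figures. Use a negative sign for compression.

-29.5 MPa

Free thermal expansion αLΔT = 10.7e-6 · 11500 · 29.1 = 3.581 mm.
The walls impose strain ε = −(3.581)/11500 = -3.1137e-04; σ = Eε = 94700 · -3.1137e-04 = -29.49 MPa.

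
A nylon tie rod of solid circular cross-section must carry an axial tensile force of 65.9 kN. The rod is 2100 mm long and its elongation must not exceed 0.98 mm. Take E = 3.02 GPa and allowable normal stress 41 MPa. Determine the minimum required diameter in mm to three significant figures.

244 mm

Required area A ≥ P/σ_allow = 65900/41 = 1607 mm².
For a solid circular section, d ≥ √(4A/π) = 45.24 mm.
Elongation limit: A ≥ PL/(Eδ_allow) = 65900·2100/(3020·0.98) = 46760 mm² ⇒ d ≥ 244 mm.
The elongation limit governs.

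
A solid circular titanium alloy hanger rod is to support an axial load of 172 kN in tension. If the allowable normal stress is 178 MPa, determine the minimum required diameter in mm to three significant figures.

Required area A ≥ P/σ_allow = 172000/178 = 966.3 mm².
For a solid circular section, d ≥ √(4A/π) = 35.08 mm.

35.1 mm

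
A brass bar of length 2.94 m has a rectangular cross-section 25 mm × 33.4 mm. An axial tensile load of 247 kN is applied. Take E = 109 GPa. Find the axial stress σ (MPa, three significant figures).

A = 835 mm².
σ = N/A = 247000/835 = 295.8 MPa.

296 MPa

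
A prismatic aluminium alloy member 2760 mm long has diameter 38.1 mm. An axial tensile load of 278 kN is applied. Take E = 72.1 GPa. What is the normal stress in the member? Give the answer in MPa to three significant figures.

244 MPa

A = 1140 mm².
σ = N/A = 278000/1140 = 243.8 MPa.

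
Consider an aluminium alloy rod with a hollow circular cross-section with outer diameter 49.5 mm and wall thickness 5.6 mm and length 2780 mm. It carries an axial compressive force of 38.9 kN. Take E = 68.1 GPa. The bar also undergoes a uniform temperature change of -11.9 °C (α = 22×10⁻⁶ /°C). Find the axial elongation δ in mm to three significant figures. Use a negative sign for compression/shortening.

A = 772.3 mm².
δ_mech = NL/(AE) = -38900·2780/(772.3·68100) = -2.056 mm.
δ_thermal = αLΔT = 22e-6·2780·-11.9 = -0.7278 mm.
δ = δ_mech + δ_thermal = -2.784 mm.

-2.78 mm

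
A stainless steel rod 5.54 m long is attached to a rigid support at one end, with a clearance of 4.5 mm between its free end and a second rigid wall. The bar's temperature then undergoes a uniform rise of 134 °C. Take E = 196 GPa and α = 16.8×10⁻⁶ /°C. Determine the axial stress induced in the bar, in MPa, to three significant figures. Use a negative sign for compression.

Free thermal expansion αLΔT = 16.8e-6 · 5540 · 134 = 12.47 mm.
The walls engage after the gap closes; constrained expansion = 12.47 − 4.5 = 7.972 mm.
The walls impose strain ε = −(7.972)/5540 = -1.4389e-03; σ = Eε = 196000 · -1.4389e-03 = -282 MPa.

-282 MPa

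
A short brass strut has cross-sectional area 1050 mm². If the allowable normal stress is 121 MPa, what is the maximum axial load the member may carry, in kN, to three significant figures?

P_max = σ_allow · A = 121 · 1050 = 127000 N = 127 kN.

127 kN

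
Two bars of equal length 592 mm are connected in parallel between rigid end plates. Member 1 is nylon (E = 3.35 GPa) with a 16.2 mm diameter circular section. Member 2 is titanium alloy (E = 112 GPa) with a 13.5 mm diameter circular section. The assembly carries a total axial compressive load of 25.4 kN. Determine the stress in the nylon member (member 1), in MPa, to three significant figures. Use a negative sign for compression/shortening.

A_1 = 206.1 mm².
A_2 = 143.1 mm².
Equal strain + equilibrium ⇒ each member carries load in proportion to AE: A₁E₁ = 690500 N, A₂E₂ = 16030000 N, ΣAE = 16720000 N.
σ₁ = P·E₁/ΣAE = -25400·3350/16720000 = -5.088 MPa.

-5.09 MPa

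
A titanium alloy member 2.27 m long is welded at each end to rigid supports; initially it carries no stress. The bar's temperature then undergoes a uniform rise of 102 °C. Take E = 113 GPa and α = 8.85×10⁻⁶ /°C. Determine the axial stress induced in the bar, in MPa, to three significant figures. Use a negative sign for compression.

-102 MPa

Free thermal expansion αLΔT = 8.85e-6 · 2270 · 102 = 2.049 mm.
The walls impose strain ε = −(2.049)/2270 = -9.0270e-04; σ = Eε = 113000 · -9.0270e-04 = -102 MPa.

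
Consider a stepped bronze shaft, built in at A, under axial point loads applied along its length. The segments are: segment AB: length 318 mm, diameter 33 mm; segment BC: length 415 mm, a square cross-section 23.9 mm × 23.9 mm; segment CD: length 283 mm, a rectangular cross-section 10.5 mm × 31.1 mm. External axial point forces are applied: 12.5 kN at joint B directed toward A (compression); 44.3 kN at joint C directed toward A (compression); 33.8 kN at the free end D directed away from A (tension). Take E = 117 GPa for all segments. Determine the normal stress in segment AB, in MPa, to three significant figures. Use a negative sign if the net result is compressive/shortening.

-26.9 MPa

Internal axial forces (sectioning from the free end, tension +): N_CD = 33.8 kN, N_BC = -10.5 kN, N_AB = -23 kN.
A_AB = 855.3 mm².
σ_AB = N_AB/A_AB = -23000/855.3 = -26.89 MPa.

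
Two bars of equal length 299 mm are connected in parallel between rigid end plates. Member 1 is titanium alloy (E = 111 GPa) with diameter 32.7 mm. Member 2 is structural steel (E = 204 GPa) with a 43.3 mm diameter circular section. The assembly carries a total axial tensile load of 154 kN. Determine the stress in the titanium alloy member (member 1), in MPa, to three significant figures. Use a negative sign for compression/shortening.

43.4 MPa

A_1 = 839.8 mm².
A_2 = 1473 mm².
Equal strain + equilibrium ⇒ each member carries load in proportion to AE: A₁E₁ = 93220000 N, A₂E₂ = 300400000 N, ΣAE = 393600000 N.
σ₁ = P·E₁/ΣAE = 154000·111000/393600000 = 43.43 MPa.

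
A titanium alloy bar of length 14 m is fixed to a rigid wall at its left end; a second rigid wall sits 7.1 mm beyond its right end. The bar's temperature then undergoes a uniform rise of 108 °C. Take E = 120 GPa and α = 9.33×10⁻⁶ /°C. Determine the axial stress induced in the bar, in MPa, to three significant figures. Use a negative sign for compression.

-60.1 MPa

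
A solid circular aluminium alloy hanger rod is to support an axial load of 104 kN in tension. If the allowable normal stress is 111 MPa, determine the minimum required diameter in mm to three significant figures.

Required area A ≥ P/σ_allow = 104000/111 = 936.9 mm².
For a solid circular section, d ≥ √(4A/π) = 34.54 mm.

34.5 mm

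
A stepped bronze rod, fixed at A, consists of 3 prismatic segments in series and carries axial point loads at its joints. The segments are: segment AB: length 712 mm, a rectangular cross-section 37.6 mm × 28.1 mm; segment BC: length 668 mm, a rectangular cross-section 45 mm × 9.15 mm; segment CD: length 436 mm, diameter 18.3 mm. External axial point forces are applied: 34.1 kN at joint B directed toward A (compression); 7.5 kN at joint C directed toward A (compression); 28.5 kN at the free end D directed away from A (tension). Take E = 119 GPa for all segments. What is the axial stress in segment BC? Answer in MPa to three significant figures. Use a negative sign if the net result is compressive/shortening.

51.0 MPa

Internal axial forces (sectioning from the free end, tension +): N_CD = 28.5 kN, N_BC = 21 kN, N_AB = -13.1 kN.
A_BC = 411.8 mm².
σ_BC = N_BC/A_BC = 21000/411.8 = 51 MPa.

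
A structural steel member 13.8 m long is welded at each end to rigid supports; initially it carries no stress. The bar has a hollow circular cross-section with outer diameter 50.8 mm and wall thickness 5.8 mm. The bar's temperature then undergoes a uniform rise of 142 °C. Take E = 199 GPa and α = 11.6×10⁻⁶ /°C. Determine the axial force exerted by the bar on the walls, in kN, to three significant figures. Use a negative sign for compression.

-269 kN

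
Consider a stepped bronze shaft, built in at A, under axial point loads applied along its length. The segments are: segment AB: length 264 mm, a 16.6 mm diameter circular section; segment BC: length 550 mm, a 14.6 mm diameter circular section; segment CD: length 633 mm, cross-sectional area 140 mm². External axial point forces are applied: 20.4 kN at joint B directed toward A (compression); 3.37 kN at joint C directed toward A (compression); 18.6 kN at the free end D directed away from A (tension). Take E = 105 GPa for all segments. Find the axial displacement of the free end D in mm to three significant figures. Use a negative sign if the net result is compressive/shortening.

1.22 mm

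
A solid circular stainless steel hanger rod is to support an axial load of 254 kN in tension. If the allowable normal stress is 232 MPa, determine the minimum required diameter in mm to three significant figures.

37.3 mm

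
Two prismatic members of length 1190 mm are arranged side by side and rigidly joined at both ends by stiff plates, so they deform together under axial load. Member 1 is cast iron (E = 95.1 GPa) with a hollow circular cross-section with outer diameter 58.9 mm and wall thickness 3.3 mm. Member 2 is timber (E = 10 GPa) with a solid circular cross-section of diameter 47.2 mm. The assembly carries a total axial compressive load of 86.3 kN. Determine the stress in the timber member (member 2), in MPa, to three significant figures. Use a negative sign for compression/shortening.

-11.9 MPa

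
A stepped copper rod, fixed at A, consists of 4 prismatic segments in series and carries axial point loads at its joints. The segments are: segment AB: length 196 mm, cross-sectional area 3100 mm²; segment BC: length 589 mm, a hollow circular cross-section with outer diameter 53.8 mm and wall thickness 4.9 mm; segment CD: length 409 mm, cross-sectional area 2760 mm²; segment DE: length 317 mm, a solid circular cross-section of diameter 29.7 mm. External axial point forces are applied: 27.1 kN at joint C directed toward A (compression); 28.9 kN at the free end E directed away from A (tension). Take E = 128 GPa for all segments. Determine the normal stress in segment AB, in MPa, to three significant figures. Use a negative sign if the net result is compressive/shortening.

0.581 MPa

Internal axial forces (sectioning from the free end, tension +): N_DE = 28.9 kN, N_CD = 28.9 kN, N_BC = 1.8 kN, N_AB = 1.8 kN.
σ_AB = N_AB/A_AB = 1800/3100 = 0.5806 MPa.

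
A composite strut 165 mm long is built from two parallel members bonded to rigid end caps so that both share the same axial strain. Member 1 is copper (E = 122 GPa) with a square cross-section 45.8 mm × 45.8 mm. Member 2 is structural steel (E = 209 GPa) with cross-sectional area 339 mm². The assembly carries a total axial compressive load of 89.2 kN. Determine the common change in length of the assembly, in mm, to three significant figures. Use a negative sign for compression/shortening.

-0.0450 mm

A_1 = 2098 mm².
Equal strain + equilibrium ⇒ each member carries load in proportion to AE: A₁E₁ = 255900000 N, A₂E₂ = 70850000 N, ΣAE = 326800000 N.
δ = PL/ΣAE = -89200·165/326800000 = -0.04504 mm.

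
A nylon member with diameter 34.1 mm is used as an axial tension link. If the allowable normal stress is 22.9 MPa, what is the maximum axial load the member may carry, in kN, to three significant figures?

A = 913.3 mm².
P_max = σ_allow · A = 22.9 · 913.3 = 20910 N = 20.91 kN.

20.9 kN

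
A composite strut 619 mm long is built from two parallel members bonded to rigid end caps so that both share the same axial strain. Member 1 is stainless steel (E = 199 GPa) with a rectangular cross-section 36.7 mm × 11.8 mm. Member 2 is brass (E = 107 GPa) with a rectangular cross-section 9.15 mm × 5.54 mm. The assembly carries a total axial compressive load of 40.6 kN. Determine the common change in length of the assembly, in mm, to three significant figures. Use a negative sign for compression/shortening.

-0.274 mm

A_1 = 433.1 mm².
A_2 = 50.69 mm².
Equal strain + equilibrium ⇒ each member carries load in proportion to AE: A₁E₁ = 86180000 N, A₂E₂ = 5424000 N, ΣAE = 91600000 N.
δ = PL/ΣAE = -40600·619/91600000 = -0.2744 mm.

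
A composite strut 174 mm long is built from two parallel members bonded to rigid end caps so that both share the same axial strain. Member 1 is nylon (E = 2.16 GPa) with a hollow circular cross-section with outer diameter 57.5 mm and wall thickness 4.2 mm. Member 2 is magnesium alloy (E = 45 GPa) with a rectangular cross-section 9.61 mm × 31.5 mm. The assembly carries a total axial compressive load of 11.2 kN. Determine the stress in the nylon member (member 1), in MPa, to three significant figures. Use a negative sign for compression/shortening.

A_1 = 703.3 mm².
A_2 = 302.7 mm².
Equal strain + equilibrium ⇒ each member carries load in proportion to AE: A₁E₁ = 1519000 N, A₂E₂ = 13620000 N, ΣAE = 15140000 N.
σ₁ = P·E₁/ΣAE = -11200·2160/15140000 = -1.598 MPa.

-1.60 MPa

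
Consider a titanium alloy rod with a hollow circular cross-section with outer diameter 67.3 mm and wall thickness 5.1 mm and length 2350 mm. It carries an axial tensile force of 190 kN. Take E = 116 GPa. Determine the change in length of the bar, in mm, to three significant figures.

3.86 mm

A = 996.6 mm².
δ_mech = NL/(AE) = 190000·2350/(996.6·116000) = 3.862 mm.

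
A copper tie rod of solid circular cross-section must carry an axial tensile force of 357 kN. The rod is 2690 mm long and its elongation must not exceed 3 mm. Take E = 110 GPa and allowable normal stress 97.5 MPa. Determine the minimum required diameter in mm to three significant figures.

Required area A ≥ P/σ_allow = 357000/97.5 = 3662 mm².
For a solid circular section, d ≥ √(4A/π) = 68.28 mm.
Elongation limit: A ≥ PL/(Eδ_allow) = 357000·2690/(110000·3) = 2910 mm² ⇒ d ≥ 60.87 mm.
The stress limit governs.

68.3 mm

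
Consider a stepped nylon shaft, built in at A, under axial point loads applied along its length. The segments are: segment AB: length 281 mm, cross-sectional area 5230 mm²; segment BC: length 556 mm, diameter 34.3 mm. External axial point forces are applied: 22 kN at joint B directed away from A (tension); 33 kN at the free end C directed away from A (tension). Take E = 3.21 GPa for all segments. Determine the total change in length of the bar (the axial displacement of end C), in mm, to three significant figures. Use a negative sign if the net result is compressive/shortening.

7.11 mm

Internal axial forces (sectioning from the free end, tension +): N_BC = 33 kN, N_AB = 55 kN.
A_BC = 924 mm².
δ_AB = 55000·281/(5230·3210) = 0.9206 mm
δ_BC = 33000·556/(924·3210) = 6.186 mm
δ = Σδ_i = 7.107 mm.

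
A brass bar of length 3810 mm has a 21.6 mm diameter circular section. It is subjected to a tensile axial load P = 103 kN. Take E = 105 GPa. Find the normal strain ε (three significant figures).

A = 366.4 mm².
σ = N/A = 281.1 MPa; ε = σ/E = 281.1/105000 = 2.677e-03.

0.00268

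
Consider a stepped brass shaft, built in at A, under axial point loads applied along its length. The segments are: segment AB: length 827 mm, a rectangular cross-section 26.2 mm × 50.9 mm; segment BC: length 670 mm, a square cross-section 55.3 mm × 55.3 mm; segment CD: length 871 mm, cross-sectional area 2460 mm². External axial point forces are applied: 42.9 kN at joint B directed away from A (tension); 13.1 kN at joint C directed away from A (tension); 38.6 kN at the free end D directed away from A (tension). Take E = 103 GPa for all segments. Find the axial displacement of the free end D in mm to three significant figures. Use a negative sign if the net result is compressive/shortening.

0.812 mm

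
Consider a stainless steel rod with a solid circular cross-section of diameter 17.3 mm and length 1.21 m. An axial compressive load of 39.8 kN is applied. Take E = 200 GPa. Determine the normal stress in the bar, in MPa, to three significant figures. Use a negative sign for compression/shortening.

A = 235.1 mm².
σ = N/A = -39800/235.1 = -169.3 MPa.

-169 MPa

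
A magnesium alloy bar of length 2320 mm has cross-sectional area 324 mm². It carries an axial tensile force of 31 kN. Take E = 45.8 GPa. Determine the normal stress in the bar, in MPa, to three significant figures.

σ = N/A = 31000/324 = 95.68 MPa.

95.7 MPa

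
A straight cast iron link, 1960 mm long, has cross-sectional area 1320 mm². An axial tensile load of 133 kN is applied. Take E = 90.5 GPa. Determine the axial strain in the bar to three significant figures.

σ = N/A = 100.8 MPa; ε = σ/E = 100.8/90500 = 1.113e-03.

0.00111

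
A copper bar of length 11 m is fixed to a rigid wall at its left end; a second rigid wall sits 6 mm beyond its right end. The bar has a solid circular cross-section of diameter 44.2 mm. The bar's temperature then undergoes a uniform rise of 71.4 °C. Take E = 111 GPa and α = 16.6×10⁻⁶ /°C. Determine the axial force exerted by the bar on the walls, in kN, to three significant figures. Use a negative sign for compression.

Free thermal expansion αLΔT = 16.6e-6 · 11000 · 71.4 = 13.04 mm.
The walls engage after the gap closes; constrained expansion = 13.04 − 6 = 7.038 mm.
The walls impose strain ε = −(7.038)/11000 = -6.3979e-04; σ = Eε = 111000 · -6.3979e-04 = -71.02 MPa.
Wall reaction R = σ·A = -71.02·1534 = -109000 N = -109 kN.

-109 kN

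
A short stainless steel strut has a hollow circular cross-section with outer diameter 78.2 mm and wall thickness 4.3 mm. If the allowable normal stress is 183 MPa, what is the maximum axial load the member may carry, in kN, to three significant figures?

A = 998.3 mm².
P_max = σ_allow · A = 183 · 998.3 = 182700 N = 182.7 kN.

183 kN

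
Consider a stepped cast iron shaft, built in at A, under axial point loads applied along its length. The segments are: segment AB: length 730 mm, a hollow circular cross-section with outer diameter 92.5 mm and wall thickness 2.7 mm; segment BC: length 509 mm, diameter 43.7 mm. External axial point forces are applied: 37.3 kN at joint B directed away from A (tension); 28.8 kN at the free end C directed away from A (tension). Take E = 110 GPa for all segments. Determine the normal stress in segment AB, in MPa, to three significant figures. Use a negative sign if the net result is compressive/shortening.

86.8 MPa

Internal axial forces (sectioning from the free end, tension +): N_BC = 28.8 kN, N_AB = 66.1 kN.
A_AB = 761.7 mm².
σ_AB = N_AB/A_AB = 66100/761.7 = 86.78 MPa.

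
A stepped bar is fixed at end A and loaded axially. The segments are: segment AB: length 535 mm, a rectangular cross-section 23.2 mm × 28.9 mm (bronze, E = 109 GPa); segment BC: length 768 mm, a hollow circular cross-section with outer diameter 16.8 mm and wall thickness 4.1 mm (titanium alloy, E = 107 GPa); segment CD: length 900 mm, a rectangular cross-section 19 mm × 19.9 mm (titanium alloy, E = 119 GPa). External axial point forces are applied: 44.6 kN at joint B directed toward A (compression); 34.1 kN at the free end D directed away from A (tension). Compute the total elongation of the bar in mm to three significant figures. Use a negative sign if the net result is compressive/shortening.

Internal axial forces (sectioning from the free end, tension +): N_CD = 34.1 kN, N_BC = 34.1 kN, N_AB = -10.5 kN.
A_AB = 670.5 mm².
A_BC = 163.6 mm².
A_CD = 378.1 mm².
δ_AB = -10500·535/(670.5·109000) = -0.07687 mm
δ_BC = 34100·768/(163.6·107000) = 1.496 mm
δ_CD = 34100·900/(378.1·119000) = 0.6821 mm
δ = Σδ_i = 2.101 mm.

2.10 mm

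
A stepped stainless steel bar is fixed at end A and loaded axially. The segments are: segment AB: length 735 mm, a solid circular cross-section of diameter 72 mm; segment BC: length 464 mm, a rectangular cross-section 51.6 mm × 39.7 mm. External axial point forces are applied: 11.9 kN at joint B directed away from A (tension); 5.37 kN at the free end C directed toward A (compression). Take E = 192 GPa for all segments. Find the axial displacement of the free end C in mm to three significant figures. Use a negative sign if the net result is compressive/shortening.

-1.95e-04 mm

Internal axial forces (sectioning from the free end, tension +): N_BC = -5.37 kN, N_AB = 6.53 kN.
A_AB = 4072 mm².
A_BC = 2049 mm².
δ_AB = 6530·735/(4072·192000) = 0.00614 mm
δ_BC = -5370·464/(2049·192000) = -0.006335 mm
δ = Σδ_i = -0.0001954 mm.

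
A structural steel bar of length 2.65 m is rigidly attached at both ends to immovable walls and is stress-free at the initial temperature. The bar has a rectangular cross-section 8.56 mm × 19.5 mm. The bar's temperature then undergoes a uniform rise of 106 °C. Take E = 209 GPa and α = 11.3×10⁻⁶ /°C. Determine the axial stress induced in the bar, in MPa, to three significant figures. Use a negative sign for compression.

Free thermal expansion αLΔT = 11.3e-6 · 2650 · 106 = 3.174 mm.
The walls impose strain ε = −(3.174)/2650 = -1.1978e-03; σ = Eε = 209000 · -1.1978e-03 = -250.3 MPa.

-250 MPa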